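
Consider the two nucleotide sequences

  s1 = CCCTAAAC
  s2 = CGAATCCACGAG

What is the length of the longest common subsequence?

Match C [1,1]; then C [2,6]; then C [3,7]; then A [5,8]; then A [6,11] — 5 bases in the same relative order in both. Since dp[8][12] = 5, nothing longer is possible.

5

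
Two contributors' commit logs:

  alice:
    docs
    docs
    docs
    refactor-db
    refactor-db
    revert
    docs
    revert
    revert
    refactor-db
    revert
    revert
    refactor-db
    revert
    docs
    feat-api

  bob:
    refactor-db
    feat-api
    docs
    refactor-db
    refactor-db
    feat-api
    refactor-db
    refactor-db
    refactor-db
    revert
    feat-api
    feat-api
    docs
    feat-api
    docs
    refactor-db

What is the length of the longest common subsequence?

Pick docs at alice[1]=bob[3]; then refactor-db at alice[4]=bob[5]; then refactor-db at alice[5]=bob[7]; then refactor-db at alice[10]=bob[8]; then refactor-db at alice[13]=bob[9]; then revert at alice[14]=bob[10]; then docs at alice[15]=bob[13]; then feat-api at alice[16]=bob[14]; all 8 commits appear in both, in order. The LCS DP gives dp[16][16] = 8, so this is optimal.

8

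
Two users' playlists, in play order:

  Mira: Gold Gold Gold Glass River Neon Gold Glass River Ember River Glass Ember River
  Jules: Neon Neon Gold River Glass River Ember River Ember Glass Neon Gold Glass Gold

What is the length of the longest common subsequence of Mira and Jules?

Pick Gold at Mira[3]=Jules[3] → River at Mira[5]=Jules[4] → Glass at Mira[8]=Jules[5] → River at Mira[9]=Jules[6] → Ember at Mira[10]=Jules[7] → River at Mira[11]=Jules[8] → Glass at Mira[12]=Jules[13]; all 7 songs appear in both, in order. Since dp[14][14] = 7, nothing longer is possible.

7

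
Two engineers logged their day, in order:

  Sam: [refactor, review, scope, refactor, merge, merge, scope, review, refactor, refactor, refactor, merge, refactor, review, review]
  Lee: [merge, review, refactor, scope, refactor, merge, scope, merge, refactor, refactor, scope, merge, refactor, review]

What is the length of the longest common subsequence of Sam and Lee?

Taking refactor (Sam #1, Lee #3), scope (Sam #3, Lee #4), refactor (Sam #4, Lee #5), merge (Sam #5, Lee #6), merge (Sam #6, Lee #8), refactor (Sam #9, Lee #9), refactor (Sam #10, Lee #10), merge (Sam #12, Lee #12), refactor (Sam #13, Lee #13), review (Sam #15, Lee #14) gives a common subsequence of length 10. dp[15][14] = 10 confirms this is the maximum.

10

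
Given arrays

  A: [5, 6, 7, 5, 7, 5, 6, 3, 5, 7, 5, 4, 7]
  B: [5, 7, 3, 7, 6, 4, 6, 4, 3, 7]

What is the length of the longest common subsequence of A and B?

6

Let dp[i][j] be the LCS length of the first i values of A and the first j values of B. dp[i][j] = dp[i-1][j-1]+1 when the i-th and j-th values match, else max(dp[i-1][j], dp[i][j-1]).
    ·  5  7  3  7  6  4  6  4  3  7
 ·  0  0  0  0  0  0  0  0  0  0  0
 5  0  1  1  1  1  1  1  1  1  1  1
 6  0  1  1  1  1  2  2  2  2  2  2
 7  0  1  2  2  2  2  2  2  2  2  3
 5  0  1  2  2  2  2  2  2  2  2  3
 7  0  1  2  2  3  3  3  3  3  3  3
 5  0  1  2  2  3  3  3  3  3  3  3
 6  0  1  2  2  3  4  4  4  4  4  4
 3  0  1  2  3  3  4  4  4  4  5  5
 5  0  1  2  3  3  4  4  4  4  5  5
 7  0  1  2  3  4  4  4  4  4  5  6
 5  0  1  2  3  4  4  4  4  4  5  6
 4  0  1  2  3  4  4  5  5  5  5  6
 7  0  1  2  3  4  4  5  5  5  5  6
dp[13][10] = 6. One LCS (by backtracking along matches): 5, 7, 7, 6, 3, 7.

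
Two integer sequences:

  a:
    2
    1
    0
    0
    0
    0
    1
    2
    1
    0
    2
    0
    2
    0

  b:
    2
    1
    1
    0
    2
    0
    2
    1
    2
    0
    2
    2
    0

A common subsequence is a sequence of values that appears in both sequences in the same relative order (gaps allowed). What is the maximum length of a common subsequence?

Pick 2 [1,1]; then 1 [2,3]; then 0 [3,4]; then 0 [4,6]; then 1 [7,8]; then 2 [8,9]; then 0 [10,10]; then 2 [11,11]; then 2 [13,12]; then 0 [14,13]; all 10 values appear in both, in order. dp[14][13] = 10 confirms this is the maximum.

10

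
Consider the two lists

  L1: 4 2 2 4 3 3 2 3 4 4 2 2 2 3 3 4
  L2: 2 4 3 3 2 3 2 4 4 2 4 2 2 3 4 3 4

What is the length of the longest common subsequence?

Match 2 [3,1], then 4 [4,2], then 3 [5,3], then 3 [6,4], then 2 [7,5], then 3 [8,6], then 4 [9,8], then 4 [10,9], then 2 [11,10], then 2 [12,12], then 2 [13,13], then 3 [14,14], then 3 [15,16], then 4 [16,17] — 14 values in the same relative order in both. The LCS DP gives dp[16][17] = 14, so this is optimal.

14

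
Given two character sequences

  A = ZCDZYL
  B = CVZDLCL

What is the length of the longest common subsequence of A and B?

Match Z at A[1]=B[3], C at A[2]=B[6], L at A[6]=B[7] — 3 characters in the same relative order in both, and the DP table's final entry dp[6][7] is also 3, so no common subsequence is longer.

3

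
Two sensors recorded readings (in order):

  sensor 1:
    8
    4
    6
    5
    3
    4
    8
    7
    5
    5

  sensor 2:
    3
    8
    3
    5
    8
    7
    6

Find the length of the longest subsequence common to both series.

4

Let dp[i][j] be the LCS length of the first i values of sensor 1 and the first j values of sensor 2. dp[i][j] = dp[i-1][j-1]+1 when the i-th and j-th values match, else max(dp[i-1][j], dp[i][j-1]).
    ·  3  8  3  5  8  7  6
 ·  0  0  0  0  0  0  0  0
 8  0  0  1  1  1  1  1  1
 4  0  0  1  1  1  1  1  1
 6  0  0  1  1  1  1  1  2
 5  0  0  1  1  2  2  2  2
 3  0  1  1  2  2  2  2  2
 4  0  1  1  2  2  2  2  2
 8  0  1  2  2  2  3  3  3
 7  0  1  2  2  2  3  4  4
 5  0  1  2  2  3  3  4  4
 5  0  1  2  2  3  3  4  4
dp[10][7] = 4. One LCS (by backtracking along matches): 8, 5, 8, 7.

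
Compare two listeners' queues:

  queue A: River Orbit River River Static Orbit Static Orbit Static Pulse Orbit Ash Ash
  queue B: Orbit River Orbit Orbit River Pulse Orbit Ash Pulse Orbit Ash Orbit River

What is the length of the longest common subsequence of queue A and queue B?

8

Pick Orbit at queue A[2]=queue B[1] → River at queue A[4]=queue B[2] → Orbit at queue A[6]=queue B[3] → Orbit at queue A[8]=queue B[4] → Pulse at queue A[10]=queue B[6] → Orbit at queue A[11]=queue B[7] → Ash at queue A[12]=queue B[8] → Ash at queue A[13]=queue B[11]; all 8 songs appear in both, in order. dp[13][13] = 8 confirms this is the maximum.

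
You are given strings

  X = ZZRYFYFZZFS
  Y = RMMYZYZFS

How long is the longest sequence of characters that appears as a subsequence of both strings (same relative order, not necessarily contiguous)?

6

Let dp[i][j] be the LCS length of the first i characters of X and the first j characters of Y. dp[i][j] = dp[i-1][j-1]+1 when the i-th and j-th characters match, else max(dp[i-1][j], dp[i][j-1]).
    ·  R  M  M  Y  Z  Y  Z  F  S
 ·  0  0  0  0  0  0  0  0  0  0
 Z  0  0  0  0  0  1  1  1  1  1
 Z  0  0  0  0  0  1  1  2  2  2
 R  0  1  1  1  1  1  1  2  2  2
 Y  0  1  1  1  2  2  2  2  2  2
 F  0  1  1  1  2  2  2  2  3  3
 Y  0  1  1  1  2  2  3  3  3  3
 F  0  1  1  1  2  2  3  3  4  4
 Z  0  1  1  1  2  3  3  4  4  4
 Z  0  1  1  1  2  3  3  4  4  4
 F  0  1  1  1  2  3  3  4  5  5
 S  0  1  1  1  2  3  3  4  5  6
dp[11][9] = 6. One LCS (by backtracking along matches): RYYZFS.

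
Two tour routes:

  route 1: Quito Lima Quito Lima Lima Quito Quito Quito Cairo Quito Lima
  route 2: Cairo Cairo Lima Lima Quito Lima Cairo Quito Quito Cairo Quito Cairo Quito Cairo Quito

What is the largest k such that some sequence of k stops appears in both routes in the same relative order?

8

Pick Quito (route 1 #1, route 2 #5), then Lima (route 1 #2, route 2 #6), then Quito (route 1 #3, route 2 #8), then Quito (route 1 #6, route 2 #9), then Quito (route 1 #7, route 2 #11), then Quito (route 1 #8, route 2 #13), then Cairo (route 1 #9, route 2 #14), then Quito (route 1 #10, route 2 #15); all 8 stops appear in both, in order, and the DP table's final entry dp[11][15] is also 8, so no common subsequence is longer.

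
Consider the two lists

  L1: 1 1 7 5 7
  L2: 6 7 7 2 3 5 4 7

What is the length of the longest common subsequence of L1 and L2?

Match 7 [3,3], then 5 [4,6], then 7 [5,8] — 3 values in the same relative order in both. Since dp[5][8] = 3, nothing longer is possible.

3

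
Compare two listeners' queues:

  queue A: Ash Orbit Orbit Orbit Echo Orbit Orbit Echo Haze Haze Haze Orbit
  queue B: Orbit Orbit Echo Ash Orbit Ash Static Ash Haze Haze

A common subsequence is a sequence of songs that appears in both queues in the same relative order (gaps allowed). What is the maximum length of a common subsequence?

One common subsequence of length 6: Orbit [3,1], Orbit [4,2], Echo [5,3], Orbit [6,5], Haze [10,9], Haze [11,10]. dp[12][10] = 6 confirms this is the maximum.

6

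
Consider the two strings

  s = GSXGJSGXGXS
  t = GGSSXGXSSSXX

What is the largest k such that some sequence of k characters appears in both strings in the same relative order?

Taking G [1,2]; then S [2,4]; then X [3,5]; then G [4,6]; then S [6,10]; then X [8,11]; then X [10,12] gives a common subsequence of length 7. The LCS DP gives dp[11][12] = 7, so this is optimal.

7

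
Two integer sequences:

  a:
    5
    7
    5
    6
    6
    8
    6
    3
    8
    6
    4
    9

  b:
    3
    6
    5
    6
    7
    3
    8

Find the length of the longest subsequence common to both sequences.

4

Match 5 (a #1, b #3), 7 (a #2, b #5), 3 (a #8, b #6), 8 (a #9, b #7) — 4 values in the same relative order in both. dp[12][7] = 4 confirms this is the maximum.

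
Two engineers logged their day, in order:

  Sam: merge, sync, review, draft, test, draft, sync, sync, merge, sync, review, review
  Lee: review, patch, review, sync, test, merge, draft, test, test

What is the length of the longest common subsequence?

One common subsequence of length 3: merge at Sam[1]=Lee[6], then draft at Sam[4]=Lee[7], then test at Sam[5]=Lee[9]. Since dp[12][9] = 3, nothing longer is possible.

3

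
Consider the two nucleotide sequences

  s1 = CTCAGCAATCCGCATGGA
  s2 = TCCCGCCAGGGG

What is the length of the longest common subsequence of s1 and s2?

One common subsequence of length 9: T at s1[2]=s2[1], then C at s1[3]=s2[2], then C at s1[6]=s2[3], then C at s1[10]=s2[4], then C at s1[11]=s2[6], then C at s1[13]=s2[7], then A at s1[14]=s2[8], then G at s1[16]=s2[11], then G at s1[17]=s2[12], and the DP table's final entry dp[18][12] is also 9, so no common subsequence is longer.

9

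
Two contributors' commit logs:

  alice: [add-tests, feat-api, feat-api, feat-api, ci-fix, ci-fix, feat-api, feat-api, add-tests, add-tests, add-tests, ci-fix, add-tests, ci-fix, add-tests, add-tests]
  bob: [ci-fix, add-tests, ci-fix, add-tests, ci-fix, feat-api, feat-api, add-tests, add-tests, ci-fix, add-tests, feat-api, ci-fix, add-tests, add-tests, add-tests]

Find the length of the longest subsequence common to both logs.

One common subsequence of length 12: add-tests at alice[1]=bob[2], ci-fix at alice[5]=bob[3], ci-fix at alice[6]=bob[5], feat-api at alice[7]=bob[6], feat-api at alice[8]=bob[7], add-tests at alice[9]=bob[8], add-tests at alice[10]=bob[9], add-tests at alice[11]=bob[11], ci-fix at alice[12]=bob[13], add-tests at alice[13]=bob[14], add-tests at alice[15]=bob[15], add-tests at alice[16]=bob[16]. The LCS DP gives dp[16][16] = 12, so this is optimal.

12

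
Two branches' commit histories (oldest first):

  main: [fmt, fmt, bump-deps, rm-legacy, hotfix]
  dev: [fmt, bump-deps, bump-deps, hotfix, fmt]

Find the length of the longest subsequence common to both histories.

Match fmt (main #1, dev #1), bump-deps (main #3, dev #3), hotfix (main #5, dev #4) — 3 commits in the same relative order in both. dp[5][5] = 3 confirms this is the maximum.

3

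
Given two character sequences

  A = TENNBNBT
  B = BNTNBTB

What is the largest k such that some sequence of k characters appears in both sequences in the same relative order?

Match T at A[1]=B[3]; then N at A[4]=B[4]; then B at A[5]=B[5]; then B at A[7]=B[7] — 4 characters in the same relative order in both. dp[8][7] = 4 confirms this is the maximum.

4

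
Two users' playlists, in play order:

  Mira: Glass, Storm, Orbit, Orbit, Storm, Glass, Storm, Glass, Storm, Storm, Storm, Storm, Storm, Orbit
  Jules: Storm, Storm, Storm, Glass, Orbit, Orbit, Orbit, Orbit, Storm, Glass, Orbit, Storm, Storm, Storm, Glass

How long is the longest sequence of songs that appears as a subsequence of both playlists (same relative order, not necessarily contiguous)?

8

Taking Glass (Mira #1, Jules #4); then Orbit (Mira #3, Jules #7); then Orbit (Mira #4, Jules #8); then Storm (Mira #5, Jules #9); then Glass (Mira #6, Jules #10); then Storm (Mira #7, Jules #12); then Storm (Mira #9, Jules #13); then Storm (Mira #10, Jules #14) gives a common subsequence of length 8, and the DP table's final entry dp[14][15] is also 8, so no common subsequence is longer.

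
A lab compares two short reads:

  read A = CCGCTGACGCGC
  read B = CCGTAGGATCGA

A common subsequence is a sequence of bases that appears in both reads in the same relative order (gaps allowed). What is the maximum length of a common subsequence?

Taking C (read A #1, read B #1) → C (read A #2, read B #2) → G (read A #3, read B #3) → T (read A #5, read B #4) → G (read A #6, read B #7) → A (read A #7, read B #8) → C (read A #8, read B #10) → G (read A #9, read B #11) gives a common subsequence of length 8. The LCS DP gives dp[12][12] = 8, so this is optimal.

8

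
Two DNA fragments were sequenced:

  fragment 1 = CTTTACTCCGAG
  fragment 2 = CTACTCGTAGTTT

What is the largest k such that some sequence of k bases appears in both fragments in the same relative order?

Pick C at fragment 1[1]=fragment 2[1] → T at fragment 1[4]=fragment 2[2] → A at fragment 1[5]=fragment 2[3] → C at fragment 1[6]=fragment 2[4] → T at fragment 1[7]=fragment 2[5] → C at fragment 1[9]=fragment 2[6] → G at fragment 1[10]=fragment 2[7] → A at fragment 1[11]=fragment 2[9] → G at fragment 1[12]=fragment 2[10]; all 9 bases appear in both, in order. The LCS DP gives dp[12][13] = 9, so this is optimal.

9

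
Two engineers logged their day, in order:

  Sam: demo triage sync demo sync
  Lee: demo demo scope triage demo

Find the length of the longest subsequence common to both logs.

Match demo at Sam[1]=Lee[2], then triage at Sam[2]=Lee[4], then demo at Sam[4]=Lee[5] — 3 tasks in the same relative order in both. The LCS DP gives dp[5][5] = 3, so this is optimal.

3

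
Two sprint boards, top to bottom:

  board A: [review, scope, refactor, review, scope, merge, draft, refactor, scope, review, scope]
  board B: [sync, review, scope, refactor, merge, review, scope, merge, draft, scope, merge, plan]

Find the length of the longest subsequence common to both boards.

Match review at board A[1]=board B[2]; then scope at board A[2]=board B[3]; then refactor at board A[3]=board B[4]; then review at board A[4]=board B[6]; then scope at board A[5]=board B[7]; then merge at board A[6]=board B[8]; then draft at board A[7]=board B[9]; then scope at board A[9]=board B[10] — 8 tasks in the same relative order in both. dp[11][12] = 8 confirms this is the maximum.

8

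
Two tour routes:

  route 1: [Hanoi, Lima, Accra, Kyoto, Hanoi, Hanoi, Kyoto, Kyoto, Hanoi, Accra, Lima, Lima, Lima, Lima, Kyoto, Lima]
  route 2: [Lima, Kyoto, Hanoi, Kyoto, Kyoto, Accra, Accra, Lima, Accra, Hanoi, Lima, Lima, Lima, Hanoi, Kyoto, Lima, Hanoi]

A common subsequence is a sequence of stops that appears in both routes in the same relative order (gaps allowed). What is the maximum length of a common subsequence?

12

Match Lima at route 1[2]=route 2[1], then Kyoto at route 1[4]=route 2[2], then Hanoi at route 1[6]=route 2[3], then Kyoto at route 1[7]=route 2[4], then Kyoto at route 1[8]=route 2[5], then Accra at route 1[10]=route 2[7], then Lima at route 1[11]=route 2[8], then Lima at route 1[12]=route 2[11], then Lima at route 1[13]=route 2[12], then Lima at route 1[14]=route 2[13], then Kyoto at route 1[15]=route 2[15], then Lima at route 1[16]=route 2[16] — 12 stops in the same relative order in both. dp[16][17] = 12 confirms this is the maximum.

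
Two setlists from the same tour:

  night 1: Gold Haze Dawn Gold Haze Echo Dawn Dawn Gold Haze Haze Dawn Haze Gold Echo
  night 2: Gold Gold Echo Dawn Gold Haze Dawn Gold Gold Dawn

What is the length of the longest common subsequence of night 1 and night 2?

8

Taking Gold at night 1[1]=night 2[1], then Gold at night 1[4]=night 2[2], then Echo at night 1[6]=night 2[3], then Dawn at night 1[8]=night 2[4], then Gold at night 1[9]=night 2[5], then Haze at night 1[11]=night 2[6], then Dawn at night 1[12]=night 2[7], then Gold at night 1[14]=night 2[9] gives a common subsequence of length 8, and the DP table's final entry dp[15][10] is also 8, so no common subsequence is longer.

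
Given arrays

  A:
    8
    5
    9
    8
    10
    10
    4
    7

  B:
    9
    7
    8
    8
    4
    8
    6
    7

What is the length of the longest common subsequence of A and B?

4

Pick 8 [1,3], 8 [4,4], 4 [7,5], 7 [8,8]; all 4 values appear in both, in order. The LCS DP gives dp[8][8] = 4, so this is optimal.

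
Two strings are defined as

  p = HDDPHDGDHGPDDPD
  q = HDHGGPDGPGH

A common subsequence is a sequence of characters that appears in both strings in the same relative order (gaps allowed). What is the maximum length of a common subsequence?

Match H at p[1]=q[1] → D at p[3]=q[2] → H at p[5]=q[3] → G at p[7]=q[4] → G at p[10]=q[5] → P at p[11]=q[6] → D at p[12]=q[7] → P at p[14]=q[9] — 8 characters in the same relative order in both. dp[15][11] = 8 confirms this is the maximum.

8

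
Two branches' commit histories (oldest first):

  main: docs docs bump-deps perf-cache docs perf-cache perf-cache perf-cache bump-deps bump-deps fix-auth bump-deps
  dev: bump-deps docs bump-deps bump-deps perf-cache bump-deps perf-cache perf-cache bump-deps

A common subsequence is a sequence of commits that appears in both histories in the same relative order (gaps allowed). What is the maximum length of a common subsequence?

One common subsequence of length 6: docs at main[1]=dev[2], bump-deps at main[3]=dev[4], perf-cache at main[4]=dev[5], perf-cache at main[7]=dev[7], perf-cache at main[8]=dev[8], bump-deps at main[12]=dev[9]. The LCS DP gives dp[12][9] = 6, so this is optimal.

6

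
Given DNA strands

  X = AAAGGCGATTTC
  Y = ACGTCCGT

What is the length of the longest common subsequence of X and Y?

Match A (X #1, Y #1) → G (X #4, Y #3) → C (X #6, Y #6) → G (X #7, Y #7) → T (X #11, Y #8) — 5 bases in the same relative order in both. Since dp[12][8] = 5, nothing longer is possible.

5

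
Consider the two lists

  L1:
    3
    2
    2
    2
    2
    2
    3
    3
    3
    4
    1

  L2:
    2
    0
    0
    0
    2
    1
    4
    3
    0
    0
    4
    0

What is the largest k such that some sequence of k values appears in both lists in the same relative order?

One common subsequence of length 4: 2 [2,1], 2 [3,5], 3 [7,8], 4 [10,11]. Since dp[11][12] = 4, nothing longer is possible.

4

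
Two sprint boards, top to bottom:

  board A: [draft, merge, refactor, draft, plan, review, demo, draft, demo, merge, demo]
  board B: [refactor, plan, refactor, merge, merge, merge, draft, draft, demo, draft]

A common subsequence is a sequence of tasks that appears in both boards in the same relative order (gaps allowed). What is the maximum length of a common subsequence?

4

Match draft (board A #1, board B #7) → draft (board A #4, board B #8) → demo (board A #7, board B #9) → draft (board A #8, board B #10) — 4 tasks in the same relative order in both, and the DP table's final entry dp[11][10] is also 4, so no common subsequence is longer.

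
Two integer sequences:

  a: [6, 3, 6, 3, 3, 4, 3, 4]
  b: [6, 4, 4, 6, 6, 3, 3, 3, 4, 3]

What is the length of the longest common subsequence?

Pick 6 (a #1, b #5); then 3 (a #2, b #6); then 3 (a #4, b #7); then 3 (a #5, b #8); then 4 (a #6, b #9); then 3 (a #7, b #10); all 6 values appear in both, in order. The LCS DP gives dp[8][10] = 6, so this is optimal.

6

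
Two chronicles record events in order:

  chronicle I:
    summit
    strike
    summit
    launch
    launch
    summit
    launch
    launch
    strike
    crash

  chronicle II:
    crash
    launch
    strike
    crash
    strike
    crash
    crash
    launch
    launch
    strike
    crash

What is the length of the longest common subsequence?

5

One common subsequence of length 5: strike [2,5]; then launch [7,8]; then launch [8,9]; then strike [9,10]; then crash [10,11]. Since dp[10][11] = 5, nothing longer is possible.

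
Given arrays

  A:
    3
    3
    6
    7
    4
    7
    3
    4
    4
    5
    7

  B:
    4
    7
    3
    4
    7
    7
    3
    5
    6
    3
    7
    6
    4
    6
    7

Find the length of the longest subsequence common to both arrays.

One common subsequence of length 6: 3 (A #1, B #3), 3 (A #2, B #7), 6 (A #3, B #9), 7 (A #4, B #11), 4 (A #5, B #13), 7 (A #11, B #15). Since dp[11][15] = 6, nothing longer is possible.

6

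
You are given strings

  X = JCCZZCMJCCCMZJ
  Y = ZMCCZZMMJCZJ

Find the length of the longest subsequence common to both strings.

9

Match C [2,3], then C [3,4], then Z [4,5], then Z [5,6], then M [7,8], then J [8,9], then C [11,10], then Z [13,11], then J [14,12] — 9 characters in the same relative order in both. Since dp[14][12] = 9, nothing longer is possible.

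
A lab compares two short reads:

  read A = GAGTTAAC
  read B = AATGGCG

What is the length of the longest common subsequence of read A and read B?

Match G at read A[1]=read B[4]; then G at read A[3]=read B[5]; then C at read A[8]=read B[6] — 3 bases in the same relative order in both, and the DP table's final entry dp[8][7] is also 3, so no common subsequence is longer.

3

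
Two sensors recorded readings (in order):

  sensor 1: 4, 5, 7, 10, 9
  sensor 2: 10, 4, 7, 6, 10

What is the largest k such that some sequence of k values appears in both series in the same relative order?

Pick 4 (sensor 1 #1, sensor 2 #2), then 7 (sensor 1 #3, sensor 2 #3), then 10 (sensor 1 #4, sensor 2 #5); all 3 values appear in both, in order. Since dp[5][5] = 3, nothing longer is possible.

3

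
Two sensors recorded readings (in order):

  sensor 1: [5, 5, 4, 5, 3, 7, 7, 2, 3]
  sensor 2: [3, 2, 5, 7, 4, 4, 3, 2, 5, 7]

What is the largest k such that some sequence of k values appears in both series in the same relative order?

Taking 5 [1,3] → 4 [3,6] → 5 [4,9] → 7 [7,10] gives a common subsequence of length 4, and the DP table's final entry dp[9][10] is also 4, so no common subsequence is longer.

4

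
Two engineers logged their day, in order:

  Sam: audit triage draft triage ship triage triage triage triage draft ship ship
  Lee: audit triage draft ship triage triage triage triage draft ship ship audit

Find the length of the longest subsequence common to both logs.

11

Pick audit [1,1] → triage [2,2] → draft [3,3] → ship [5,4] → triage [6,5] → triage [7,6] → triage [8,7] → triage [9,8] → draft [10,9] → ship [11,10] → ship [12,11]; all 11 tasks appear in both, in order. dp[12][12] = 11 confirms this is the maximum.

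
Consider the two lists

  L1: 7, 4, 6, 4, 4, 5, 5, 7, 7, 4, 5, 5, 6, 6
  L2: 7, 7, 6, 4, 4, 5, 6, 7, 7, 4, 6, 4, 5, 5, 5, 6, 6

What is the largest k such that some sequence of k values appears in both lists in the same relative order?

12

Match 7 [1,2], then 6 [3,3], then 4 [4,4], then 4 [5,5], then 5 [6,6], then 7 [8,8], then 7 [9,9], then 4 [10,12], then 5 [11,14], then 5 [12,15], then 6 [13,16], then 6 [14,17] — 12 values in the same relative order in both, and the DP table's final entry dp[14][17] is also 12, so no common subsequence is longer.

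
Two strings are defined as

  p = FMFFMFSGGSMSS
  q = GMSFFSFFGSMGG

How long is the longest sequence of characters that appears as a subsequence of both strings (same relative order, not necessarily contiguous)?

7

Taking F (p #1, q #4); then F (p #3, q #5); then F (p #4, q #7); then F (p #6, q #8); then S (p #7, q #10); then G (p #8, q #12); then G (p #9, q #13) gives a common subsequence of length 7. Since dp[13][13] = 7, nothing longer is possible.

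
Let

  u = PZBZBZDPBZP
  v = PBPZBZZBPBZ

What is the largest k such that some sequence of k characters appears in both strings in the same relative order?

Taking P at u[1]=v[3], then Z at u[2]=v[4], then B at u[3]=v[5], then Z at u[4]=v[7], then B at u[5]=v[8], then P at u[8]=v[9], then B at u[9]=v[10], then Z at u[10]=v[11] gives a common subsequence of length 8. dp[11][11] = 8 confirms this is the maximum.

8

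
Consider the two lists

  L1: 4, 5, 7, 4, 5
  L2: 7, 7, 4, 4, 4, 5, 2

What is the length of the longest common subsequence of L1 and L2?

Pick 4 at L1[1]=L2[4] → 4 at L1[4]=L2[5] → 5 at L1[5]=L2[6]; all 3 values appear in both, in order, and the DP table's final entry dp[5][7] is also 3, so no common subsequence is longer.

3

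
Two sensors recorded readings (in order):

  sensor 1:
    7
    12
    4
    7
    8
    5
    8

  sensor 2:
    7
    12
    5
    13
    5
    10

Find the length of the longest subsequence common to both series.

3

Match 7 [1,1], then 12 [2,2], then 5 [6,5] — 3 values in the same relative order in both. The LCS DP gives dp[7][6] = 3, so this is optimal.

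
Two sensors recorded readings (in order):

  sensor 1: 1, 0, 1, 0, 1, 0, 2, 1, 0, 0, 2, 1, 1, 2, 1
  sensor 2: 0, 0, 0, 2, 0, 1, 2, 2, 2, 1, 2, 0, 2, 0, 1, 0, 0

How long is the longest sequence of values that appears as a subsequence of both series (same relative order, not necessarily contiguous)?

One common subsequence of length 9: 0 [2,1], then 0 [4,2], then 0 [6,3], then 2 [7,4], then 1 [8,6], then 2 [11,9], then 1 [12,10], then 2 [14,13], then 1 [15,15]. dp[15][17] = 9 confirms this is the maximum.

9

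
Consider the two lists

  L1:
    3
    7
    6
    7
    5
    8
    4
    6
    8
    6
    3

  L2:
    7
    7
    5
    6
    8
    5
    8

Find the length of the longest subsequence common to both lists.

Taking 7 (L1 #2, L2 #1), 7 (L1 #4, L2 #2), 5 (L1 #5, L2 #3), 8 (L1 #6, L2 #5), 8 (L1 #9, L2 #7) gives a common subsequence of length 5. dp[11][7] = 5 confirms this is the maximum.

5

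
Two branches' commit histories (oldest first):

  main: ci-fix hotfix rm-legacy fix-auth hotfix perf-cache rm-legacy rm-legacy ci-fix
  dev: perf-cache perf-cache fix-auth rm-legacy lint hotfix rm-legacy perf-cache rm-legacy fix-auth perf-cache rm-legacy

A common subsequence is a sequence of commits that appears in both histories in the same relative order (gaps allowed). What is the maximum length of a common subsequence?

Match hotfix [2,6] → rm-legacy [3,9] → fix-auth [4,10] → perf-cache [6,11] → rm-legacy [8,12] — 5 commits in the same relative order in both. dp[9][12] = 5 confirms this is the maximum.

5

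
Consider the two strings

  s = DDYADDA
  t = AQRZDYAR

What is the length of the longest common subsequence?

3

Taking D at s[2]=t[5], then Y at s[3]=t[6], then A at s[4]=t[7] gives a common subsequence of length 3. The LCS DP gives dp[7][8] = 3, so this is optimal.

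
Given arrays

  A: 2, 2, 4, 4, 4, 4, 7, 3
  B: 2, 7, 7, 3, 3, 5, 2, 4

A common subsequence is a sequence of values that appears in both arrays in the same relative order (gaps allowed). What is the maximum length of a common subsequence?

3

Let dp[i][j] be the LCS length of the first i values of A and the first j values of B. dp[i][j] = dp[i-1][j-1]+1 when the i-th and j-th values match, else max(dp[i-1][j], dp[i][j-1]).
    ·  2  7  7  3  3  5  2  4
 ·  0  0  0  0  0  0  0  0  0
 2  0  1  1  1  1  1  1  1  1
 2  0  1  1  1  1  1  1  2  2
 4  0  1  1  1  1  1  1  2  3
 4  0  1  1  1  1  1  1  2  3
 4  0  1  1  1  1  1  1  2  3
 4  0  1  1  1  1  1  1  2  3
 7  0  1  2  2  2  2  2  2  3
 3  0  1  2  2  3  3  3  3  3
dp[8][8] = 3. One LCS (by backtracking along matches): 2, 2, 4.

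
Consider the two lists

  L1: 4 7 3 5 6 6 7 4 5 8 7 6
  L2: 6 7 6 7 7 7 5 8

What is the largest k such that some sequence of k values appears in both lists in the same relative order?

5

Taking 7 [2,2]; then 6 [5,3]; then 7 [7,6]; then 5 [9,7]; then 8 [10,8] gives a common subsequence of length 5, and the DP table's final entry dp[12][8] is also 5, so no common subsequence is longer.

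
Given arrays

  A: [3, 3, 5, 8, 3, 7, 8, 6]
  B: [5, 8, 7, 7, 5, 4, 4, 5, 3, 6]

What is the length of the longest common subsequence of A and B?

4

Taking 5 at A[3]=B[1], then 8 at A[4]=B[2], then 3 at A[5]=B[9], then 6 at A[8]=B[10] gives a common subsequence of length 4. dp[8][10] = 4 confirms this is the maximum.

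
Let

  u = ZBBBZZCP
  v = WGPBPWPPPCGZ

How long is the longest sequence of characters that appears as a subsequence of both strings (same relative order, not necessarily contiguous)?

Let dp[i][j] be the LCS length of the first i characters of u and the first j characters of v. dp[i][j] = dp[i-1][j-1]+1 when the i-th and j-th characters match, else max(dp[i-1][j], dp[i][j-1]).
    ·  W  G  P  B  P  W  P  P  P  C  G  Z
 ·  0  0  0  0  0  0  0  0  0  0  0  0  0
 Z  0  0  0  0  0  0  0  0  0  0  0  0  1
 B  0  0  0  0  1  1  1  1  1  1  1  1  1
 B  0  0  0  0  1  1  1  1  1  1  1  1  1
 B  0  0  0  0  1  1  1  1  1  1  1  1  1
 Z  0  0  0  0  1  1  1  1  1  1  1  1  2
 Z  0  0  0  0  1  1  1  1  1  1  1  1  2
 C  0  0  0  0  1  1  1  1  1  1  2  2  2
 P  0  0  0  1  1  2  2  2  2  2  2  2  2
dp[8][12] = 2. One LCS (by backtracking along matches): BZ.

2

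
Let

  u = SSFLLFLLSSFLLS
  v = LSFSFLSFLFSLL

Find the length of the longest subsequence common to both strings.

9

Match S at u[1]=v[2]; then S at u[2]=v[4]; then F at u[3]=v[5]; then L at u[4]=v[6]; then L at u[5]=v[9]; then F at u[6]=v[10]; then S at u[10]=v[11]; then L at u[12]=v[12]; then L at u[13]=v[13] — 9 characters in the same relative order in both, and the DP table's final entry dp[14][13] is also 9, so no common subsequence is longer.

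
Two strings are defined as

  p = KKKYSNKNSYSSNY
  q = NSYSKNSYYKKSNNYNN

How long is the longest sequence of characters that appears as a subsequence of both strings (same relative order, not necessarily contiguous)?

Taking Y at p[4]=q[3], S at p[5]=q[4], K at p[7]=q[5], N at p[8]=q[6], S at p[9]=q[7], Y at p[10]=q[9], S at p[11]=q[12], N at p[13]=q[14], Y at p[14]=q[15] gives a common subsequence of length 9. dp[14][17] = 9 confirms this is the maximum.

9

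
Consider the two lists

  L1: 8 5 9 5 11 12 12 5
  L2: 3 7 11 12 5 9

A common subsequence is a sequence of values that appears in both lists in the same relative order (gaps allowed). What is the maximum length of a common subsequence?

3

Match 11 [5,3], then 12 [7,4], then 5 [8,5] — 3 values in the same relative order in both. The LCS DP gives dp[8][6] = 3, so this is optimal.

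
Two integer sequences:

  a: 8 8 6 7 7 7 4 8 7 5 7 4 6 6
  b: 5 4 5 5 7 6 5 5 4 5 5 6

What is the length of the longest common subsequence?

5

Taking 4 [7,2], then 7 [9,5], then 5 [10,8], then 4 [12,9], then 6 [14,12] gives a common subsequence of length 5. The LCS DP gives dp[14][12] = 5, so this is optimal.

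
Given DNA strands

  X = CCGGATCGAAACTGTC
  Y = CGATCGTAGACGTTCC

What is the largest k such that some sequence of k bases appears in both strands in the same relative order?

Pick C [2,1], then G [4,2], then A [5,3], then T [6,4], then C [7,5], then G [8,6], then A [9,8], then A [11,10], then C [12,11], then T [13,13], then T [15,14], then C [16,16]; all 12 bases appear in both, in order. dp[16][16] = 12 confirms this is the maximum.

12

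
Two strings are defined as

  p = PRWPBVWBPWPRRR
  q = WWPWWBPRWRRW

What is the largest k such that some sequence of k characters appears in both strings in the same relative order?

Taking P (p #1, q #3), then W (p #3, q #4), then W (p #7, q #5), then B (p #8, q #6), then P (p #9, q #7), then W (p #10, q #9), then R (p #12, q #10), then R (p #13, q #11) gives a common subsequence of length 8, and the DP table's final entry dp[14][12] is also 8, so no common subsequence is longer.

8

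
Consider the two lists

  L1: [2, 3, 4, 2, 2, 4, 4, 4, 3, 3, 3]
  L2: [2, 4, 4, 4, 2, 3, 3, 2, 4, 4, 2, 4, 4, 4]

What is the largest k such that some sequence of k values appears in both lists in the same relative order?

7

Pick 2 at L1[1]=L2[5], 3 at L1[2]=L2[7], 4 at L1[3]=L2[10], 2 at L1[5]=L2[11], 4 at L1[6]=L2[12], 4 at L1[7]=L2[13], 4 at L1[8]=L2[14]; all 7 values appear in both, in order. dp[11][14] = 7 confirms this is the maximum.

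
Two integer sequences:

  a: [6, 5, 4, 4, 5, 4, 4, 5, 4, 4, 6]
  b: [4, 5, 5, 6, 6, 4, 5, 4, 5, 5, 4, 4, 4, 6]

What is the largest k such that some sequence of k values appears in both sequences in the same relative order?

8

One common subsequence of length 8: 6 (a #1, b #5), then 5 (a #2, b #7), then 4 (a #3, b #8), then 5 (a #5, b #10), then 4 (a #7, b #11), then 4 (a #9, b #12), then 4 (a #10, b #13), then 6 (a #11, b #14). dp[11][14] = 8 confirms this is the maximum.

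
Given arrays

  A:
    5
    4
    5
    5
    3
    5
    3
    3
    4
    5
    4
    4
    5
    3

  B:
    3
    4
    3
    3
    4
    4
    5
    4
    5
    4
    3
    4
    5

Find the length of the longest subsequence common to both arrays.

One common subsequence of length 8: 4 at A[2]=B[2] → 3 at A[5]=B[4] → 5 at A[6]=B[7] → 4 at A[9]=B[8] → 5 at A[10]=B[9] → 4 at A[11]=B[10] → 4 at A[12]=B[12] → 5 at A[13]=B[13]. Since dp[14][13] = 8, nothing longer is possible.

8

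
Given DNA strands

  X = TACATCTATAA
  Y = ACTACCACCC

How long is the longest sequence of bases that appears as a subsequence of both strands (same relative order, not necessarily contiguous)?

5

Match T (X #1, Y #3) → A (X #2, Y #4) → C (X #3, Y #6) → A (X #4, Y #7) → C (X #6, Y #10) — 5 bases in the same relative order in both, and the DP table's final entry dp[11][10] is also 5, so no common subsequence is longer.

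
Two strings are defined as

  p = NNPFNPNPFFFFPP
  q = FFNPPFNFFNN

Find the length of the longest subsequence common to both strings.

7

One common subsequence of length 7: F [4,2]; then N [5,3]; then P [6,4]; then P [8,5]; then F [9,6]; then F [10,8]; then F [11,9]. Since dp[14][11] = 7, nothing longer is possible.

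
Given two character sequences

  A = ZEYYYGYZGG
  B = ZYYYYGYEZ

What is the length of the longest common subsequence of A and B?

7

Let dp[i][j] be the LCS length of the first i characters of A and the first j characters of B. dp[i][j] = dp[i-1][j-1]+1 when the i-th and j-th characters match, else max(dp[i-1][j], dp[i][j-1]).
    ·  Z  Y  Y  Y  Y  G  Y  E  Z
 ·  0  0  0  0  0  0  0  0  0  0
 Z  0  1  1  1  1  1  1  1  1  1
 E  0  1  1  1  1  1  1  1  2  2
 Y  0  1  2  2  2  2  2  2  2  2
 Y  0  1  2  3  3  3  3  3  3  3
 Y  0  1  2  3  4  4  4  4  4  4
 G  0  1  2  3  4  4  5  5  5  5
 Y  0  1  2  3  4  5  5  6  6  6
 Z  0  1  2  3  4  5  5  6  6  7
 G  0  1  2  3  4  5  6  6  6  7
 G  0  1  2  3  4  5  6  6  6  7
dp[10][9] = 7. One LCS (by backtracking along matches): ZYYYGYZ.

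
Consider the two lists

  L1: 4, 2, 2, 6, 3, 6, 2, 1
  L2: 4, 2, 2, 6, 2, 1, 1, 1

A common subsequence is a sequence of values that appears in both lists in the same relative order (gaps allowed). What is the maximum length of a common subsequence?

6

Match 4 at L1[1]=L2[1], 2 at L1[2]=L2[2], 2 at L1[3]=L2[3], 6 at L1[6]=L2[4], 2 at L1[7]=L2[5], 1 at L1[8]=L2[8] — 6 values in the same relative order in both. The LCS DP gives dp[8][8] = 6, so this is optimal.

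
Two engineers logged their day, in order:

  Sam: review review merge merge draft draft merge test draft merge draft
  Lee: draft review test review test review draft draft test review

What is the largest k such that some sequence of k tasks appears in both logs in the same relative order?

5

Pick review (Sam #1, Lee #4) → review (Sam #2, Lee #6) → draft (Sam #5, Lee #7) → draft (Sam #6, Lee #8) → test (Sam #8, Lee #9); all 5 tasks appear in both, in order, and the DP table's final entry dp[11][10] is also 5, so no common subsequence is longer.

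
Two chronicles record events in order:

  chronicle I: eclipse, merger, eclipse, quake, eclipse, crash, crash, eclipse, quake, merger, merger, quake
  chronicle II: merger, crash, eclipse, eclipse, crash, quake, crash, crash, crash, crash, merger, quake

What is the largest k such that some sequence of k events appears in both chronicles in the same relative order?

One common subsequence of length 7: eclipse (chronicle I #1, chronicle II #3); then eclipse (chronicle I #3, chronicle II #4); then quake (chronicle I #4, chronicle II #6); then crash (chronicle I #6, chronicle II #9); then crash (chronicle I #7, chronicle II #10); then merger (chronicle I #11, chronicle II #11); then quake (chronicle I #12, chronicle II #12). Since dp[12][12] = 7, nothing longer is possible.

7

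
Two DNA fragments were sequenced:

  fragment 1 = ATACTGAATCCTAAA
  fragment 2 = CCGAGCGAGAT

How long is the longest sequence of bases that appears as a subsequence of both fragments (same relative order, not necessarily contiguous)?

6

One common subsequence of length 6: A [1,4]; then C [4,6]; then G [6,7]; then A [7,8]; then A [8,10]; then T [12,11]. Since dp[15][11] = 6, nothing longer is possible.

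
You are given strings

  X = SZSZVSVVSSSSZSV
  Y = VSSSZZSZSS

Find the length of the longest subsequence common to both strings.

7

Let dp[i][j] be the LCS length of the first i characters of X and the first j characters of Y. dp[i][j] = dp[i-1][j-1]+1 when the i-th and j-th characters match, else max(dp[i-1][j], dp[i][j-1]).
    ·  V  S  S  S  Z  Z  S  Z  S  S
 ·  0  0  0  0  0  0  0  0  0  0  0
 S  0  0  1  1  1  1  1  1  1  1  1
 Z  0  0  1  1  1  2  2  2  2  2  2
 S  0  0  1  2  2  2  2  3  3  3  3
 Z  0  0  1  2  2  3  3  3  4  4  4
 V  0  1  1  2  2  3  3  3  4  4  4
 S  0  1  2  2  3  3  3  4  4  5  5
 V  0  1  2  2  3  3  3  4  4  5  5
 V  0  1  2  2  3  3  3  4  4  5  5
 S  0  1  2  3  3  3  3  4  4  5  6
 S  0  1  2  3  4  4  4  4  4  5  6
 S  0  1  2  3  4  4  4  5  5  5  6
 S  0  1  2  3  4  4  4  5  5  6  6
 Z  0  1  2  3  4  5  5  5  6  6  6
 S  0  1  2  3  4  5  5  6  6  7  7
 V  0  1  2  3  4  5  5  6  6  7  7
dp[15][10] = 7. One LCS (by backtracking along matches): VSSSSSS.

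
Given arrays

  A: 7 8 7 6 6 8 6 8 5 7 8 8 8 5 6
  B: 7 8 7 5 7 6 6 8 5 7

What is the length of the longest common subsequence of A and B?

8

Taking 7 (A #1, B #1), then 8 (A #2, B #2), then 7 (A #3, B #5), then 6 (A #5, B #6), then 6 (A #7, B #7), then 8 (A #8, B #8), then 5 (A #9, B #9), then 7 (A #10, B #10) gives a common subsequence of length 8. dp[15][10] = 8 confirms this is the maximum.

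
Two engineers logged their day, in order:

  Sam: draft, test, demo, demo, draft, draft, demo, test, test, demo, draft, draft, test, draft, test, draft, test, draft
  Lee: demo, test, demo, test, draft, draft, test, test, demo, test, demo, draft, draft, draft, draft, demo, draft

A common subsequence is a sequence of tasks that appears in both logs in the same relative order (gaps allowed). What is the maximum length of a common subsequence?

12

One common subsequence of length 12: test [2,2], then demo [3,3], then draft [5,5], then draft [6,6], then demo [7,9], then test [9,10], then demo [10,11], then draft [11,12], then draft [12,13], then draft [14,14], then draft [16,15], then draft [18,17], and the DP table's final entry dp[18][17] is also 12, so no common subsequence is longer.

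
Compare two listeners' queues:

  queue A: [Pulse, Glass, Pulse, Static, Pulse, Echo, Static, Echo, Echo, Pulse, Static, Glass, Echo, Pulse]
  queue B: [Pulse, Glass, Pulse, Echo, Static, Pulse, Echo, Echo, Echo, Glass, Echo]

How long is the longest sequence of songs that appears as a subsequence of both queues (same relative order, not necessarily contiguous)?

10

Match Pulse [1,1], then Glass [2,2], then Pulse [3,3], then Static [4,5], then Pulse [5,6], then Echo [6,7], then Echo [8,8], then Echo [9,9], then Glass [12,10], then Echo [13,11] — 10 songs in the same relative order in both, and the DP table's final entry dp[14][11] is also 10, so no common subsequence is longer.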